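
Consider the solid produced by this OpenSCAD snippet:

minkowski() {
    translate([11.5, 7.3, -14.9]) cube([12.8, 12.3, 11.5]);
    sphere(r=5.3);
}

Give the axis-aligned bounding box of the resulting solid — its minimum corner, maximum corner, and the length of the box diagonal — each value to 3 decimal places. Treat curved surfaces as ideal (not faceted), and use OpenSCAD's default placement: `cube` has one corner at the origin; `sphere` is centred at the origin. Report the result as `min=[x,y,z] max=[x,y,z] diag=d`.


A = translate([11.5, 7.3, -14.9]) cube([12.8, 12.3, 11.5]) → bbox [11.5,7.3,-14.9] .. [24.3,19.6,-3.4]
B = sphere(r=5.3) → bbox [-5.3,-5.3,-5.3] .. [5.3,5.3,5.3]
lo = A.lo+B.lo = [11.5-5.3, 7.3-5.3, -14.9-5.3] = [6.200,2.000,-20.200]
hi = A.hi+B.hi = [24.3+5.3, 19.6+5.3, -3.4+5.3] = [29.600,24.900,1.900]
diag = √(23.4²+22.9²+22.1²) = √1560.38 = 39.502

min=[6.200,2.000,-20.200] max=[29.600,24.900,1.900] diag=39.502


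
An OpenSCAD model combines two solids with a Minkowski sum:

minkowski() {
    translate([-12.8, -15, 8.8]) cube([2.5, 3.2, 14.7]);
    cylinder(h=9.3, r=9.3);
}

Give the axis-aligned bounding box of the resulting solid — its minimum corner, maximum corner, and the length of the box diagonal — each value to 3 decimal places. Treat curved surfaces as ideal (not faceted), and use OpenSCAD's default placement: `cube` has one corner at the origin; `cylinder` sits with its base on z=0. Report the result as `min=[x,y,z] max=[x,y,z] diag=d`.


min=[-22.100,-24.300,8.800] max=[-1.000,-2.500,32.800] diag=38.684

A = translate([-12.8, -15, 8.8]) cube([2.5, 3.2, 14.7]) → bbox [-12.8,-15,8.8] .. [-10.3,-11.8,23.5]
B = cylinder(h=9.3, r=9.3) → bbox [-9.3,-9.3,0] .. [9.3,9.3,9.3]
lo = A.lo+B.lo = [-12.8-9.3, -15-9.3, 8.8+0] = [-22.100,-24.300,8.800]
hi = A.hi+B.hi = [-10.3+9.3, -11.8+9.3, 23.5+9.3] = [-1.000,-2.500,32.800]
diag = √(21.1²+21.8²+24²) = √1496.45 = 38.684


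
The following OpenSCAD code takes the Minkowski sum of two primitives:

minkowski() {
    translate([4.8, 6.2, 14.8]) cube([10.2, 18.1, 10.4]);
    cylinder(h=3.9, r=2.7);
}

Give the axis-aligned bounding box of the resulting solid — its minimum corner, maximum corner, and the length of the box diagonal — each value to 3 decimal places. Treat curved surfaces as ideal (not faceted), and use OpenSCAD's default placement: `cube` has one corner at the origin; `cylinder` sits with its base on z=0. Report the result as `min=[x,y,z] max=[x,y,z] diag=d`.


min=[2.100,3.500,14.800] max=[17.700,27.000,29.100] diag=31.624

A = translate([4.8, 6.2, 14.8]) cube([10.2, 18.1, 10.4]) → bbox [4.8,6.2,14.8] .. [15,24.3,25.2]
B = cylinder(h=3.9, r=2.7) → bbox [-2.7,-2.7,0] .. [2.7,2.7,3.9]
lo = A.lo+B.lo = [4.8-2.7, 6.2-2.7, 14.8+0] = [2.100,3.500,14.800]
hi = A.hi+B.hi = [15+2.7, 24.3+2.7, 25.2+3.9] = [17.700,27.000,29.100]
diag = √(15.6²+23.5²+14.3²) = √1000.1 = 31.624


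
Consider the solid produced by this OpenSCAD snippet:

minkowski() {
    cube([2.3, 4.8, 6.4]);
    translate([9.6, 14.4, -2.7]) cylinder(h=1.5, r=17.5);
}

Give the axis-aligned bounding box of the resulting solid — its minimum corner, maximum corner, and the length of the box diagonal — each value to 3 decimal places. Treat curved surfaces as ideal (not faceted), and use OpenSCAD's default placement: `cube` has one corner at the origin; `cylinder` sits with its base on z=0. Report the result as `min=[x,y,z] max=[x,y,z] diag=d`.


A = translate([9.6, 14.4, -2.7]) cylinder(h=1.5, r=17.5) → bbox [-7.9,-3.1,-2.7] .. [27.1,31.9,-1.2]
B = cube([2.3, 4.8, 6.4]) → bbox [0,0,0] .. [2.3,4.8,6.4]
lo = A.lo+B.lo = [-7.9+0, -3.1+0, -2.7+0] = [-7.900,-3.100,-2.700]
hi = A.hi+B.hi = [27.1+2.3, 31.9+4.8, -1.2+6.4] = [29.400,36.700,5.200]
diag = √(37.3²+39.8²+7.9²) = √3037.74 = 55.116

min=[-7.900,-3.100,-2.700] max=[29.400,36.700,5.200] diag=55.116


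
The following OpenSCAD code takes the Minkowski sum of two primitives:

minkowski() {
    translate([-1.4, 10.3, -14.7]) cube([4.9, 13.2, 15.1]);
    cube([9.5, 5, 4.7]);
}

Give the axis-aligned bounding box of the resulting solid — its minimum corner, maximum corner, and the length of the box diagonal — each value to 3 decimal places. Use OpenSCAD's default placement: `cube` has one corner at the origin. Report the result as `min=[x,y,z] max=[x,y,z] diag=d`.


A = translate([-1.4, 10.3, -14.7]) cube([4.9, 13.2, 15.1]) → bbox [-1.4,10.3,-14.7] .. [3.5,23.5,0.4]
B = cube([9.5, 5, 4.7]) → bbox [0,0,0] .. [9.5,5,4.7]
lo = A.lo+B.lo = [-1.4+0, 10.3+0, -14.7+0] = [-1.400,10.300,-14.700]
hi = A.hi+B.hi = [3.5+9.5, 23.5+5, 0.4+4.7] = [13.000,28.500,5.100]
diag = √(14.4²+18.2²+19.8²) = √930.64 = 30.506

min=[-1.400,10.300,-14.700] max=[13.000,28.500,5.100] diag=30.506


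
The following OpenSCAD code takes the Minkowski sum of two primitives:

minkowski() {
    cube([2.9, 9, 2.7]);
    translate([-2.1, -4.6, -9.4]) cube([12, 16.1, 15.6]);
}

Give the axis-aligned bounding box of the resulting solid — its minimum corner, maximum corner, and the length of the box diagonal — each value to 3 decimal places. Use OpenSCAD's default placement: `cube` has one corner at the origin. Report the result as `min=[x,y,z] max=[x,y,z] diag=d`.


min=[-2.100,-4.600,-9.400] max=[12.800,20.500,8.900] diag=34.452

A = translate([-2.1, -4.6, -9.4]) cube([12, 16.1, 15.6]) → bbox [-2.1,-4.6,-9.4] .. [9.9,11.5,6.2]
B = cube([2.9, 9, 2.7]) → bbox [0,0,0] .. [2.9,9,2.7]
lo = A.lo+B.lo = [-2.1+0, -4.6+0, -9.4+0] = [-2.100,-4.600,-9.400]
hi = A.hi+B.hi = [9.9+2.9, 11.5+9, 6.2+2.7] = [12.800,20.500,8.900]
diag = √(14.9²+25.1²+18.3²) = √1186.91 = 34.452


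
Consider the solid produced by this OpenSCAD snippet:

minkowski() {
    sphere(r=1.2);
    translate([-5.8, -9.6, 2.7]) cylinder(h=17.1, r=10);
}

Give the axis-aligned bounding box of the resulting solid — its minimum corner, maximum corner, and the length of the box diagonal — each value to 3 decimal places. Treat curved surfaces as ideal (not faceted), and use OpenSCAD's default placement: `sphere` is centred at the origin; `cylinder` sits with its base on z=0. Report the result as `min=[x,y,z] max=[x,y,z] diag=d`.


A = translate([-5.8, -9.6, 2.7]) cylinder(h=17.1, r=10) → bbox [-15.8,-19.6,2.7] .. [4.2,0.4,19.8]
B = sphere(r=1.2) → bbox [-1.2,-1.2,-1.2] .. [1.2,1.2,1.2]
lo = A.lo+B.lo = [-15.8-1.2, -19.6-1.2, 2.7-1.2] = [-17.000,-20.800,1.500]
hi = A.hi+B.hi = [4.2+1.2, 0.4+1.2, 19.8+1.2] = [5.400,1.600,21.000]
diag = √(22.4²+22.4²+19.5²) = √1383.77 = 37.199

min=[-17.000,-20.800,1.500] max=[5.400,1.600,21.000] diag=37.199


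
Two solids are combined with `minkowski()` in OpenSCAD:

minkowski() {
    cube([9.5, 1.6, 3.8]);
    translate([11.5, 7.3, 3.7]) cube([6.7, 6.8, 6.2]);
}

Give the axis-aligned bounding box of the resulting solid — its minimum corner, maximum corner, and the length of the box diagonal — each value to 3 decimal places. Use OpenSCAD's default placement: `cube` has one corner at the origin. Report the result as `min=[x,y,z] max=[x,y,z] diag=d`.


A = translate([11.5, 7.3, 3.7]) cube([6.7, 6.8, 6.2]) → bbox [11.5,7.3,3.7] .. [18.2,14.1,9.9]
B = cube([9.5, 1.6, 3.8]) → bbox [0,0,0] .. [9.5,1.6,3.8]
lo = A.lo+B.lo = [11.5+0, 7.3+0, 3.7+0] = [11.500,7.300,3.700]
hi = A.hi+B.hi = [18.2+9.5, 14.1+1.6, 9.9+3.8] = [27.700,15.700,13.700]
diag = √(16.2²+8.4²+10²) = √433 = 20.809

min=[11.500,7.300,3.700] max=[27.700,15.700,13.700] diag=20.809


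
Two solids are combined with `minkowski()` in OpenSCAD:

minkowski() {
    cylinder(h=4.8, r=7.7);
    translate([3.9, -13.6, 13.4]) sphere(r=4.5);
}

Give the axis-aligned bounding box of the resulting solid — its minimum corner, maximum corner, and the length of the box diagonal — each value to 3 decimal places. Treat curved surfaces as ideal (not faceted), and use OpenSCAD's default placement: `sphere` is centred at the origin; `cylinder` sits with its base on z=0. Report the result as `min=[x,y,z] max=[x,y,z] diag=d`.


A = translate([3.9, -13.6, 13.4]) sphere(r=4.5) → bbox [-0.6,-18.1,8.9] .. [8.4,-9.1,17.9]
B = cylinder(h=4.8, r=7.7) → bbox [-7.7,-7.7,0] .. [7.7,7.7,4.8]
lo = A.lo+B.lo = [-0.6-7.7, -18.1-7.7, 8.9+0] = [-8.300,-25.800,8.900]
hi = A.hi+B.hi = [8.4+7.7, -9.1+7.7, 17.9+4.8] = [16.100,-1.400,22.700]
diag = √(24.4²+24.4²+13.8²) = √1381.16 = 37.164

min=[-8.300,-25.800,8.900] max=[16.100,-1.400,22.700] diag=37.164


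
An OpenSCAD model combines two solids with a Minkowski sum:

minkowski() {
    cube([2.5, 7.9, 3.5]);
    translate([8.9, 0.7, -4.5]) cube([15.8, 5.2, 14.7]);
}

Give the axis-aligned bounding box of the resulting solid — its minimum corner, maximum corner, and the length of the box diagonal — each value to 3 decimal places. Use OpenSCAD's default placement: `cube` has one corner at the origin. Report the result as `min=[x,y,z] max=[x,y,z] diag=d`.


min=[8.900,0.700,-4.500] max=[27.200,13.800,13.700] diag=28.944

A = translate([8.9, 0.7, -4.5]) cube([15.8, 5.2, 14.7]) → bbox [8.9,0.7,-4.5] .. [24.7,5.9,10.2]
B = cube([2.5, 7.9, 3.5]) → bbox [0,0,0] .. [2.5,7.9,3.5]
lo = A.lo+B.lo = [8.9+0, 0.7+0, -4.5+0] = [8.900,0.700,-4.500]
hi = A.hi+B.hi = [24.7+2.5, 5.9+7.9, 10.2+3.5] = [27.200,13.800,13.700]
diag = √(18.3²+13.1²+18.2²) = √837.74 = 28.944


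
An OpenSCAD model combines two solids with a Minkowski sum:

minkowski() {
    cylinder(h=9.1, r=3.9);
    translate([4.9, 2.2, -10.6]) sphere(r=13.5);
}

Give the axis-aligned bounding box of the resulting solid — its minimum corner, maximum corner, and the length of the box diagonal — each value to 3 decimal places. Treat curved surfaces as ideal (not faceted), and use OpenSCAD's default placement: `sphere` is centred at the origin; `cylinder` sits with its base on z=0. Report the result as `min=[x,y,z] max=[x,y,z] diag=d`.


A = translate([4.9, 2.2, -10.6]) sphere(r=13.5) → bbox [-8.6,-11.3,-24.1] .. [18.4,15.7,2.9]
B = cylinder(h=9.1, r=3.9) → bbox [-3.9,-3.9,0] .. [3.9,3.9,9.1]
lo = A.lo+B.lo = [-8.6-3.9, -11.3-3.9, -24.1+0] = [-12.500,-15.200,-24.100]
hi = A.hi+B.hi = [18.4+3.9, 15.7+3.9, 2.9+9.1] = [22.300,19.600,12.000]
diag = √(34.8²+34.8²+36.1²) = √3725.29 = 61.035

min=[-12.500,-15.200,-24.100] max=[22.300,19.600,12.000] diag=61.035


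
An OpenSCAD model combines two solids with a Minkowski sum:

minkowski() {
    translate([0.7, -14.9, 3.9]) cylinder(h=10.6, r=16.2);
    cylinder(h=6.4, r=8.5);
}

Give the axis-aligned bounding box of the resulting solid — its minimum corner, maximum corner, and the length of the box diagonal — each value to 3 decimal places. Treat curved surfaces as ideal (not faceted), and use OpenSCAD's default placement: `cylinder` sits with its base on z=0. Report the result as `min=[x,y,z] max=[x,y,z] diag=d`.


A = translate([0.7, -14.9, 3.9]) cylinder(h=10.6, r=16.2) → bbox [-15.5,-31.1,3.9] .. [16.9,1.3,14.5]
B = cylinder(h=6.4, r=8.5) → bbox [-8.5,-8.5,0] .. [8.5,8.5,6.4]
lo = A.lo+B.lo = [-15.5-8.5, -31.1-8.5, 3.9+0] = [-24.000,-39.600,3.900]
hi = A.hi+B.hi = [16.9+8.5, 1.3+8.5, 14.5+6.4] = [25.400,9.800,20.900]
diag = √(49.4²+49.4²+17²) = √5169.72 = 71.901

min=[-24.000,-39.600,3.900] max=[25.400,9.800,20.900] diag=71.901


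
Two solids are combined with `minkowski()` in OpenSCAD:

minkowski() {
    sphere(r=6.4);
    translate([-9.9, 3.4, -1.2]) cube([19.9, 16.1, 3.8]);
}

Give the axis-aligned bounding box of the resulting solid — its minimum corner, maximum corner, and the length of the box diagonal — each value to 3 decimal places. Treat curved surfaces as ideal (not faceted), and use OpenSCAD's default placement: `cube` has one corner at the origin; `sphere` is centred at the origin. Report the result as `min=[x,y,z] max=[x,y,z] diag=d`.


A = translate([-9.9, 3.4, -1.2]) cube([19.9, 16.1, 3.8]) → bbox [-9.9,3.4,-1.2] .. [10,19.5,2.6]
B = sphere(r=6.4) → bbox [-6.4,-6.4,-6.4] .. [6.4,6.4,6.4]
lo = A.lo+B.lo = [-9.9-6.4, 3.4-6.4, -1.2-6.4] = [-16.300,-3.000,-7.600]
hi = A.hi+B.hi = [10+6.4, 19.5+6.4, 2.6+6.4] = [16.400,25.900,9.000]
diag = √(32.7²+28.9²+16.6²) = √2180.06 = 46.691

min=[-16.300,-3.000,-7.600] max=[16.400,25.900,9.000] diag=46.691


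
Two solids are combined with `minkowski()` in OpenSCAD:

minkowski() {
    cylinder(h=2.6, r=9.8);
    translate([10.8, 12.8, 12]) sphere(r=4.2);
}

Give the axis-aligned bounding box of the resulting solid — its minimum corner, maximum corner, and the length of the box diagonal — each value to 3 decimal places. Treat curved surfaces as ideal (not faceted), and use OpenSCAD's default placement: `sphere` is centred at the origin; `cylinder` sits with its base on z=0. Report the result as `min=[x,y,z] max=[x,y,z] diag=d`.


A = translate([10.8, 12.8, 12]) sphere(r=4.2) → bbox [6.6,8.6,7.8] .. [15,17,16.2]
B = cylinder(h=2.6, r=9.8) → bbox [-9.8,-9.8,0] .. [9.8,9.8,2.6]
lo = A.lo+B.lo = [6.6-9.8, 8.6-9.8, 7.8+0] = [-3.200,-1.200,7.800]
hi = A.hi+B.hi = [15+9.8, 17+9.8, 16.2+2.6] = [24.800,26.800,18.800]
diag = √(28²+28²+11²) = √1689 = 41.097

min=[-3.200,-1.200,7.800] max=[24.800,26.800,18.800] diag=41.097


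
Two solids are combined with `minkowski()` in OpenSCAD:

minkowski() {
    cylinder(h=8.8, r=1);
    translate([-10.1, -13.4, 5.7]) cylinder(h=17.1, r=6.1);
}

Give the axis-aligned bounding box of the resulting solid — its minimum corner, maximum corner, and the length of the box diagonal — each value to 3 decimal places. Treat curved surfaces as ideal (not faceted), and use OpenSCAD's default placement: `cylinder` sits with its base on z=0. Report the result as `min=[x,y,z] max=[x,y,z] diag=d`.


A = translate([-10.1, -13.4, 5.7]) cylinder(h=17.1, r=6.1) → bbox [-16.2,-19.5,5.7] .. [-4,-7.3,22.8]
B = cylinder(h=8.8, r=1) → bbox [-1,-1,0] .. [1,1,8.8]
lo = A.lo+B.lo = [-16.2-1, -19.5-1, 5.7+0] = [-17.200,-20.500,5.700]
hi = A.hi+B.hi = [-4+1, -7.3+1, 22.8+8.8] = [-3.000,-6.300,31.600]
diag = √(14.2²+14.2²+25.9²) = √1074.09 = 32.773

min=[-17.200,-20.500,5.700] max=[-3.000,-6.300,31.600] diag=32.773


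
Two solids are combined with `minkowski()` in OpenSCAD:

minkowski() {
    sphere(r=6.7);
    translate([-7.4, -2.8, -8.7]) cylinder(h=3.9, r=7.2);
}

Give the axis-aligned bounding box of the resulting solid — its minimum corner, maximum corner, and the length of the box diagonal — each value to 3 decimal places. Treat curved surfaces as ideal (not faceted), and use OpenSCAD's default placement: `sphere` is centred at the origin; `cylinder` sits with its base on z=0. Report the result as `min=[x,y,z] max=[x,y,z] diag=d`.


A = translate([-7.4, -2.8, -8.7]) cylinder(h=3.9, r=7.2) → bbox [-14.6,-10,-8.7] .. [-0.2,4.4,-4.8]
B = sphere(r=6.7) → bbox [-6.7,-6.7,-6.7] .. [6.7,6.7,6.7]
lo = A.lo+B.lo = [-14.6-6.7, -10-6.7, -8.7-6.7] = [-21.300,-16.700,-15.400]
hi = A.hi+B.hi = [-0.2+6.7, 4.4+6.7, -4.8+6.7] = [6.500,11.100,1.900]
diag = √(27.8²+27.8²+17.3²) = √1844.97 = 42.953

min=[-21.300,-16.700,-15.400] max=[6.500,11.100,1.900] diag=42.953


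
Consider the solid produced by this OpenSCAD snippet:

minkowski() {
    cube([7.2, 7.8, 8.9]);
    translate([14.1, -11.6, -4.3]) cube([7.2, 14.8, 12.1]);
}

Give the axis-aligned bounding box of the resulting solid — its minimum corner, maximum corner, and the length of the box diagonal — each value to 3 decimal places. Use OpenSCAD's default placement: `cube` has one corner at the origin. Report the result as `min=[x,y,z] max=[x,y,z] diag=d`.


min=[14.100,-11.600,-4.300] max=[28.500,11.000,16.700] diag=34.046

A = translate([14.1, -11.6, -4.3]) cube([7.2, 14.8, 12.1]) → bbox [14.1,-11.6,-4.3] .. [21.3,3.2,7.8]
B = cube([7.2, 7.8, 8.9]) → bbox [0,0,0] .. [7.2,7.8,8.9]
lo = A.lo+B.lo = [14.1+0, -11.6+0, -4.3+0] = [14.100,-11.600,-4.300]
hi = A.hi+B.hi = [21.3+7.2, 3.2+7.8, 7.8+8.9] = [28.500,11.000,16.700]
diag = √(14.4²+22.6²+21²) = √1159.12 = 34.046


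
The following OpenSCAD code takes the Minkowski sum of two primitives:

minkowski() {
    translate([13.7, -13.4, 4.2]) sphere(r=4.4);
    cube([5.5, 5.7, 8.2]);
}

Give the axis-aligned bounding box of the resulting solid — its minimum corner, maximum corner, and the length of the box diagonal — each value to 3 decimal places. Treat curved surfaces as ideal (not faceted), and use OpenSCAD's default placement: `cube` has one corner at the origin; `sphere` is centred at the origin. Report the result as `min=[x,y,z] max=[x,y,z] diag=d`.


A = translate([13.7, -13.4, 4.2]) sphere(r=4.4) → bbox [9.3,-17.8,-0.2] .. [18.1,-9,8.6]
B = cube([5.5, 5.7, 8.2]) → bbox [0,0,0] .. [5.5,5.7,8.2]
lo = A.lo+B.lo = [9.3+0, -17.8+0, -0.2+0] = [9.300,-17.800,-0.200]
hi = A.hi+B.hi = [18.1+5.5, -9+5.7, 8.6+8.2] = [23.600,-3.300,16.800]
diag = √(14.3²+14.5²+17²) = √703.74 = 26.528

min=[9.300,-17.800,-0.200] max=[23.600,-3.300,16.800] diag=26.528


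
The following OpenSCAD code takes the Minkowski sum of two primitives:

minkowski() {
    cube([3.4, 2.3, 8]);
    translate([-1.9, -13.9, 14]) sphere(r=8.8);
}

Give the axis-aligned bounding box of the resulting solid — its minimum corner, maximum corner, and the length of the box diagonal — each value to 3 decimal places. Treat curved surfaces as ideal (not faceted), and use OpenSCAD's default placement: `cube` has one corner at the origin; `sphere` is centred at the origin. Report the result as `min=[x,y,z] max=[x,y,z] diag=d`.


A = translate([-1.9, -13.9, 14]) sphere(r=8.8) → bbox [-10.7,-22.7,5.2] .. [6.9,-5.1,22.8]
B = cube([3.4, 2.3, 8]) → bbox [0,0,0] .. [3.4,2.3,8]
lo = A.lo+B.lo = [-10.7+0, -22.7+0, 5.2+0] = [-10.700,-22.700,5.200]
hi = A.hi+B.hi = [6.9+3.4, -5.1+2.3, 22.8+8] = [10.300,-2.800,30.800]
diag = √(21²+19.9²+25.6²) = √1492.37 = 38.631

min=[-10.700,-22.700,5.200] max=[10.300,-2.800,30.800] diag=38.631


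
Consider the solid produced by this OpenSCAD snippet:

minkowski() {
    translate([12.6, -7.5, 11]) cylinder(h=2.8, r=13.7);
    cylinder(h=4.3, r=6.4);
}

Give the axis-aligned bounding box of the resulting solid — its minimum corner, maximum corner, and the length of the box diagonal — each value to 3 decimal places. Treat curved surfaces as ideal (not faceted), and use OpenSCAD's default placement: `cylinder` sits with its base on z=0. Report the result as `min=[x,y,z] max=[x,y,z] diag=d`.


A = translate([12.6, -7.5, 11]) cylinder(h=2.8, r=13.7) → bbox [-1.1,-21.2,11] .. [26.3,6.2,13.8]
B = cylinder(h=4.3, r=6.4) → bbox [-6.4,-6.4,0] .. [6.4,6.4,4.3]
lo = A.lo+B.lo = [-1.1-6.4, -21.2-6.4, 11+0] = [-7.500,-27.600,11.000]
hi = A.hi+B.hi = [26.3+6.4, 6.2+6.4, 13.8+4.3] = [32.700,12.600,18.100]
diag = √(40.2²+40.2²+7.1²) = √3282.49 = 57.293

min=[-7.500,-27.600,11.000] max=[32.700,12.600,18.100] diag=57.293


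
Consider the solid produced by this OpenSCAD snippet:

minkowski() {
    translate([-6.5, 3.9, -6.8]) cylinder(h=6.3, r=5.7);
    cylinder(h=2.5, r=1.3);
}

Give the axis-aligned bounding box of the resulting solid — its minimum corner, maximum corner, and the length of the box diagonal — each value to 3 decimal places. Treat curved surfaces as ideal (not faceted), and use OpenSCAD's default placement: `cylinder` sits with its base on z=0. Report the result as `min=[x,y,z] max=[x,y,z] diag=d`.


min=[-13.500,-3.100,-6.800] max=[0.500,10.900,2.000] diag=21.667

A = translate([-6.5, 3.9, -6.8]) cylinder(h=6.3, r=5.7) → bbox [-12.2,-1.8,-6.8] .. [-0.8,9.6,-0.5]
B = cylinder(h=2.5, r=1.3) → bbox [-1.3,-1.3,0] .. [1.3,1.3,2.5]
lo = A.lo+B.lo = [-12.2-1.3, -1.8-1.3, -6.8+0] = [-13.500,-3.100,-6.800]
hi = A.hi+B.hi = [-0.8+1.3, 9.6+1.3, -0.5+2.5] = [0.500,10.900,2.000]
diag = √(14²+14²+8.8²) = √469.44 = 21.667


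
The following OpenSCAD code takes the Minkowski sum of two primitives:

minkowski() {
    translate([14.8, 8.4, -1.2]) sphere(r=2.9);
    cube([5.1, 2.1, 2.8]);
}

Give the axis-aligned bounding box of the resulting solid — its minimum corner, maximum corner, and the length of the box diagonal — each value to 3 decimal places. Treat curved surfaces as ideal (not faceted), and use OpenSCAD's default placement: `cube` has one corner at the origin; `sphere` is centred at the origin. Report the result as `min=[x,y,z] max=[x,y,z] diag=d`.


min=[11.900,5.500,-4.100] max=[22.800,13.400,4.500] diag=15.974

A = translate([14.8, 8.4, -1.2]) sphere(r=2.9) → bbox [11.9,5.5,-4.1] .. [17.7,11.3,1.7]
B = cube([5.1, 2.1, 2.8]) → bbox [0,0,0] .. [5.1,2.1,2.8]
lo = A.lo+B.lo = [11.9+0, 5.5+0, -4.1+0] = [11.900,5.500,-4.100]
hi = A.hi+B.hi = [17.7+5.1, 11.3+2.1, 1.7+2.8] = [22.800,13.400,4.500]
diag = √(10.9²+7.9²+8.6²) = √255.18 = 15.974


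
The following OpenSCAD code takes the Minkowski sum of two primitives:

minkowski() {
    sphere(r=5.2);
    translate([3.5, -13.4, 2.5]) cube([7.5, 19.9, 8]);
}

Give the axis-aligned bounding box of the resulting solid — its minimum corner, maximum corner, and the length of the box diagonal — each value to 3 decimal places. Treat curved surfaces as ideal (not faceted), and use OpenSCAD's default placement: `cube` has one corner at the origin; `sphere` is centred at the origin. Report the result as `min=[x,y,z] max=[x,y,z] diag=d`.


A = translate([3.5, -13.4, 2.5]) cube([7.5, 19.9, 8]) → bbox [3.5,-13.4,2.5] .. [11,6.5,10.5]
B = sphere(r=5.2) → bbox [-5.2,-5.2,-5.2] .. [5.2,5.2,5.2]
lo = A.lo+B.lo = [3.5-5.2, -13.4-5.2, 2.5-5.2] = [-1.700,-18.600,-2.700]
hi = A.hi+B.hi = [11+5.2, 6.5+5.2, 10.5+5.2] = [16.200,11.700,15.700]
diag = √(17.9²+30.3²+18.4²) = √1577.06 = 39.712

min=[-1.700,-18.600,-2.700] max=[16.200,11.700,15.700] diag=39.712


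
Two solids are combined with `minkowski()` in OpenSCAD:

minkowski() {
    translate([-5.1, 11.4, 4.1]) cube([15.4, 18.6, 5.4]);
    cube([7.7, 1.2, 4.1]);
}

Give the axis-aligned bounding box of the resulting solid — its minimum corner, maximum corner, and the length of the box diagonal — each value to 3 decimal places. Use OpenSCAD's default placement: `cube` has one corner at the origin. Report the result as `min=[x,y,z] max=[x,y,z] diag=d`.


A = translate([-5.1, 11.4, 4.1]) cube([15.4, 18.6, 5.4]) → bbox [-5.1,11.4,4.1] .. [10.3,30,9.5]
B = cube([7.7, 1.2, 4.1]) → bbox [0,0,0] .. [7.7,1.2,4.1]
lo = A.lo+B.lo = [-5.1+0, 11.4+0, 4.1+0] = [-5.100,11.400,4.100]
hi = A.hi+B.hi = [10.3+7.7, 30+1.2, 9.5+4.1] = [18.000,31.200,13.600]
diag = √(23.1²+19.8²+9.5²) = √1015.9 = 31.873

min=[-5.100,11.400,4.100] max=[18.000,31.200,13.600] diag=31.873


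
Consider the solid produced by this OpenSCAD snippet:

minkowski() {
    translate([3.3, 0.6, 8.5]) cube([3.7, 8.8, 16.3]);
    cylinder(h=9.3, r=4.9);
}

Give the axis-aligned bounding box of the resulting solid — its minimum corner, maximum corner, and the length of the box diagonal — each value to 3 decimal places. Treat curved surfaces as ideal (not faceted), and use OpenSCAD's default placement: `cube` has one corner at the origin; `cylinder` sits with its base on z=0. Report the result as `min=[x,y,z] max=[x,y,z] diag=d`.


min=[-1.600,-4.300,8.500] max=[11.900,14.300,34.100] diag=34.403

A = translate([3.3, 0.6, 8.5]) cube([3.7, 8.8, 16.3]) → bbox [3.3,0.6,8.5] .. [7,9.4,24.8]
B = cylinder(h=9.3, r=4.9) → bbox [-4.9,-4.9,0] .. [4.9,4.9,9.3]
lo = A.lo+B.lo = [3.3-4.9, 0.6-4.9, 8.5+0] = [-1.600,-4.300,8.500]
hi = A.hi+B.hi = [7+4.9, 9.4+4.9, 24.8+9.3] = [11.900,14.300,34.100]
diag = √(13.5²+18.6²+25.6²) = √1183.57 = 34.403


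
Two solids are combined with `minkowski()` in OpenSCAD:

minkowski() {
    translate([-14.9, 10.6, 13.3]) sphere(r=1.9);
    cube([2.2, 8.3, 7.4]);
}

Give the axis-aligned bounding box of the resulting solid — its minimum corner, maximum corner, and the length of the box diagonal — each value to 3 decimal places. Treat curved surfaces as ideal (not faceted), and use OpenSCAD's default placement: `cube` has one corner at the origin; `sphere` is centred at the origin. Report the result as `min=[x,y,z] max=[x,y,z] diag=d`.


A = translate([-14.9, 10.6, 13.3]) sphere(r=1.9) → bbox [-16.8,8.7,11.4] .. [-13,12.5,15.2]
B = cube([2.2, 8.3, 7.4]) → bbox [0,0,0] .. [2.2,8.3,7.4]
lo = A.lo+B.lo = [-16.8+0, 8.7+0, 11.4+0] = [-16.800,8.700,11.400]
hi = A.hi+B.hi = [-13+2.2, 12.5+8.3, 15.2+7.4] = [-10.800,20.800,22.600]
diag = √(6²+12.1²+11.2²) = √307.85 = 17.546

min=[-16.800,8.700,11.400] max=[-10.800,20.800,22.600] diag=17.546


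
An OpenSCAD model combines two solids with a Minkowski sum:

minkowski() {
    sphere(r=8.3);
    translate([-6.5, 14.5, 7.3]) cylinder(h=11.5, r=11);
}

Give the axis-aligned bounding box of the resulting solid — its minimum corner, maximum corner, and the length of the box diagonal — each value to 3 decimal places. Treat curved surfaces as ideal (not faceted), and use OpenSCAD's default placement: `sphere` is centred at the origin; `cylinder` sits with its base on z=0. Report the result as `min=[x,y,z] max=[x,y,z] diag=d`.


min=[-25.800,-4.800,-1.000] max=[12.800,33.800,27.100] diag=61.396

A = translate([-6.5, 14.5, 7.3]) cylinder(h=11.5, r=11) → bbox [-17.5,3.5,7.3] .. [4.5,25.5,18.8]
B = sphere(r=8.3) → bbox [-8.3,-8.3,-8.3] .. [8.3,8.3,8.3]
lo = A.lo+B.lo = [-17.5-8.3, 3.5-8.3, 7.3-8.3] = [-25.800,-4.800,-1.000]
hi = A.hi+B.hi = [4.5+8.3, 25.5+8.3, 18.8+8.3] = [12.800,33.800,27.100]
diag = √(38.6²+38.6²+28.1²) = √3769.53 = 61.396


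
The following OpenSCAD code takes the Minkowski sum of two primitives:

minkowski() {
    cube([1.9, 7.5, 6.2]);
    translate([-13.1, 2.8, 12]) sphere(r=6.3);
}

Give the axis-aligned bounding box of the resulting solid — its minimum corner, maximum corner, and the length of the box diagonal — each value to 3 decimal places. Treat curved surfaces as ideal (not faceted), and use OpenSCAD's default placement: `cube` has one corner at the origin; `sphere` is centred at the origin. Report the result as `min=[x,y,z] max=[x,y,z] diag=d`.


A = translate([-13.1, 2.8, 12]) sphere(r=6.3) → bbox [-19.4,-3.5,5.7] .. [-6.8,9.1,18.3]
B = cube([1.9, 7.5, 6.2]) → bbox [0,0,0] .. [1.9,7.5,6.2]
lo = A.lo+B.lo = [-19.4+0, -3.5+0, 5.7+0] = [-19.400,-3.500,5.700]
hi = A.hi+B.hi = [-6.8+1.9, 9.1+7.5, 18.3+6.2] = [-4.900,16.600,24.500]
diag = √(14.5²+20.1²+18.8²) = √967.7 = 31.108

min=[-19.400,-3.500,5.700] max=[-4.900,16.600,24.500] diag=31.108


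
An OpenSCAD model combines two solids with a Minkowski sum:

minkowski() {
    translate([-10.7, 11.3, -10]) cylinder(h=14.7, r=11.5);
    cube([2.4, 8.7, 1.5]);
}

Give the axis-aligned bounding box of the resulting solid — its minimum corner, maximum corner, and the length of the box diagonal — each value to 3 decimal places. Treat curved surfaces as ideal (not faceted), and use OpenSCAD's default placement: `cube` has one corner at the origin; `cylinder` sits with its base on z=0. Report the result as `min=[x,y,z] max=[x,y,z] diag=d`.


A = translate([-10.7, 11.3, -10]) cylinder(h=14.7, r=11.5) → bbox [-22.2,-0.2,-10] .. [0.8,22.8,4.7]
B = cube([2.4, 8.7, 1.5]) → bbox [0,0,0] .. [2.4,8.7,1.5]
lo = A.lo+B.lo = [-22.2+0, -0.2+0, -10+0] = [-22.200,-0.200,-10.000]
hi = A.hi+B.hi = [0.8+2.4, 22.8+8.7, 4.7+1.5] = [3.200,31.500,6.200]
diag = √(25.4²+31.7²+16.2²) = √1912.49 = 43.732

min=[-22.200,-0.200,-10.000] max=[3.200,31.500,6.200] diag=43.732


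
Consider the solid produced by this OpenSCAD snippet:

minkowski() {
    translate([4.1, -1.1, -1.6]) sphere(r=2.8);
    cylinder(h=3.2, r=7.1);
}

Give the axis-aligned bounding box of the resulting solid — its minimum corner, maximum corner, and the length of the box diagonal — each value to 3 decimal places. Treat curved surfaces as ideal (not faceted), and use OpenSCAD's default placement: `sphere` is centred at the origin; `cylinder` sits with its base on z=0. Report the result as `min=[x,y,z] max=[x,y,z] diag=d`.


A = translate([4.1, -1.1, -1.6]) sphere(r=2.8) → bbox [1.3,-3.9,-4.4] .. [6.9,1.7,1.2]
B = cylinder(h=3.2, r=7.1) → bbox [-7.1,-7.1,0] .. [7.1,7.1,3.2]
lo = A.lo+B.lo = [1.3-7.1, -3.9-7.1, -4.4+0] = [-5.800,-11.000,-4.400]
hi = A.hi+B.hi = [6.9+7.1, 1.7+7.1, 1.2+3.2] = [14.000,8.800,4.400]
diag = √(19.8²+19.8²+8.8²) = √861.52 = 29.352

min=[-5.800,-11.000,-4.400] max=[14.000,8.800,4.400] diag=29.352


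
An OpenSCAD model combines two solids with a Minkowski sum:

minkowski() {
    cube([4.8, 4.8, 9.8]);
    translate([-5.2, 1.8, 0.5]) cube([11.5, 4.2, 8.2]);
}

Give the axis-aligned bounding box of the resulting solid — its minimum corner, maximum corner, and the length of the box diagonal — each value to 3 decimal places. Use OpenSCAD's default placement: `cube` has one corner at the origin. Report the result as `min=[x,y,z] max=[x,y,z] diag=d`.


min=[-5.200,1.800,0.500] max=[11.100,10.800,18.500] diag=25.898

A = translate([-5.2, 1.8, 0.5]) cube([11.5, 4.2, 8.2]) → bbox [-5.2,1.8,0.5] .. [6.3,6,8.7]
B = cube([4.8, 4.8, 9.8]) → bbox [0,0,0] .. [4.8,4.8,9.8]
lo = A.lo+B.lo = [-5.2+0, 1.8+0, 0.5+0] = [-5.200,1.800,0.500]
hi = A.hi+B.hi = [6.3+4.8, 6+4.8, 8.7+9.8] = [11.100,10.800,18.500]
diag = √(16.3²+9²+18²) = √670.69 = 25.898


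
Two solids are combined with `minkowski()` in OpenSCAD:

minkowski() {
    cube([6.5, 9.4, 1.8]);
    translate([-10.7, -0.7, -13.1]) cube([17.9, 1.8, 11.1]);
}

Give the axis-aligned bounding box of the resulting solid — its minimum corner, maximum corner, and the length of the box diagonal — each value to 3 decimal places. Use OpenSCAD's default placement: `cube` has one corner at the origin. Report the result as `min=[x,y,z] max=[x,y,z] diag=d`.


A = translate([-10.7, -0.7, -13.1]) cube([17.9, 1.8, 11.1]) → bbox [-10.7,-0.7,-13.1] .. [7.2,1.1,-2]
B = cube([6.5, 9.4, 1.8]) → bbox [0,0,0] .. [6.5,9.4,1.8]
lo = A.lo+B.lo = [-10.7+0, -0.7+0, -13.1+0] = [-10.700,-0.700,-13.100]
hi = A.hi+B.hi = [7.2+6.5, 1.1+9.4, -2+1.8] = [13.700,10.500,-0.200]
diag = √(24.4²+11.2²+12.9²) = √887.21 = 29.786

min=[-10.700,-0.700,-13.100] max=[13.700,10.500,-0.200] diag=29.786


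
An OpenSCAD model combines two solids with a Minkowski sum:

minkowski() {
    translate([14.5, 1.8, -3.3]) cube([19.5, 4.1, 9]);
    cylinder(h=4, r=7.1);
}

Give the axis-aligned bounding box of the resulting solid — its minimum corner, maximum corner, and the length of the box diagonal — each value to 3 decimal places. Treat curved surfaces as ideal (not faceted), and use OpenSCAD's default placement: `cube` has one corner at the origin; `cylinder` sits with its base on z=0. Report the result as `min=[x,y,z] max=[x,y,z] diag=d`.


min=[7.400,-5.300,-3.300] max=[41.100,13.000,9.700] diag=40.492

A = translate([14.5, 1.8, -3.3]) cube([19.5, 4.1, 9]) → bbox [14.5,1.8,-3.3] .. [34,5.9,5.7]
B = cylinder(h=4, r=7.1) → bbox [-7.1,-7.1,0] .. [7.1,7.1,4]
lo = A.lo+B.lo = [14.5-7.1, 1.8-7.1, -3.3+0] = [7.400,-5.300,-3.300]
hi = A.hi+B.hi = [34+7.1, 5.9+7.1, 5.7+4] = [41.100,13.000,9.700]
diag = √(33.7²+18.3²+13²) = √1639.58 = 40.492


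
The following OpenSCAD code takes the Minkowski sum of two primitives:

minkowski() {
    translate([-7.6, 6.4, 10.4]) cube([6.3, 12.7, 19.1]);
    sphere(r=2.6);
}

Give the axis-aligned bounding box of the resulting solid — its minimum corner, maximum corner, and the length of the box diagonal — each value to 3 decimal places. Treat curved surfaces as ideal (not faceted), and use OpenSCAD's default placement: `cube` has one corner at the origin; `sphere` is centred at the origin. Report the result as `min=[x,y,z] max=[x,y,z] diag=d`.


min=[-10.200,3.800,7.800] max=[1.300,21.700,32.100] diag=32.298

A = translate([-7.6, 6.4, 10.4]) cube([6.3, 12.7, 19.1]) → bbox [-7.6,6.4,10.4] .. [-1.3,19.1,29.5]
B = sphere(r=2.6) → bbox [-2.6,-2.6,-2.6] .. [2.6,2.6,2.6]
lo = A.lo+B.lo = [-7.6-2.6, 6.4-2.6, 10.4-2.6] = [-10.200,3.800,7.800]
hi = A.hi+B.hi = [-1.3+2.6, 19.1+2.6, 29.5+2.6] = [1.300,21.700,32.100]
diag = √(11.5²+17.9²+24.3²) = √1043.15 = 32.298


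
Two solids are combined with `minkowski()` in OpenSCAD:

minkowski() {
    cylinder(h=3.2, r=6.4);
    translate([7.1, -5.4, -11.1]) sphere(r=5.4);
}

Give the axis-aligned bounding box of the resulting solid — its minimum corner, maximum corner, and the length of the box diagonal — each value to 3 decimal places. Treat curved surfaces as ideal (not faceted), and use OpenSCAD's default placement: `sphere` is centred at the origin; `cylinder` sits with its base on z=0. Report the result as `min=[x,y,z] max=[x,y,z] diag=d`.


A = translate([7.1, -5.4, -11.1]) sphere(r=5.4) → bbox [1.7,-10.8,-16.5] .. [12.5,0,-5.7]
B = cylinder(h=3.2, r=6.4) → bbox [-6.4,-6.4,0] .. [6.4,6.4,3.2]
lo = A.lo+B.lo = [1.7-6.4, -10.8-6.4, -16.5+0] = [-4.700,-17.200,-16.500]
hi = A.hi+B.hi = [12.5+6.4, 0+6.4, -5.7+3.2] = [18.900,6.400,-2.500]
diag = √(23.6²+23.6²+14²) = √1309.92 = 36.193

min=[-4.700,-17.200,-16.500] max=[18.900,6.400,-2.500] diag=36.193


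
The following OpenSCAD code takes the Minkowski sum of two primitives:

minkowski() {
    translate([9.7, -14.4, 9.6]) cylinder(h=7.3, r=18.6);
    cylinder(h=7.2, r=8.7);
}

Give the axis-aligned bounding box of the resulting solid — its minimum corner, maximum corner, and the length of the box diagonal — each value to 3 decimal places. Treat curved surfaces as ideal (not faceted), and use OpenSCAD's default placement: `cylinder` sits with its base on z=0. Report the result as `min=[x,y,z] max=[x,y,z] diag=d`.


min=[-17.600,-41.700,9.600] max=[37.000,12.900,24.100] diag=78.566

A = translate([9.7, -14.4, 9.6]) cylinder(h=7.3, r=18.6) → bbox [-8.9,-33,9.6] .. [28.3,4.2,16.9]
B = cylinder(h=7.2, r=8.7) → bbox [-8.7,-8.7,0] .. [8.7,8.7,7.2]
lo = A.lo+B.lo = [-8.9-8.7, -33-8.7, 9.6+0] = [-17.600,-41.700,9.600]
hi = A.hi+B.hi = [28.3+8.7, 4.2+8.7, 16.9+7.2] = [37.000,12.900,24.100]
diag = √(54.6²+54.6²+14.5²) = √6172.57 = 78.566


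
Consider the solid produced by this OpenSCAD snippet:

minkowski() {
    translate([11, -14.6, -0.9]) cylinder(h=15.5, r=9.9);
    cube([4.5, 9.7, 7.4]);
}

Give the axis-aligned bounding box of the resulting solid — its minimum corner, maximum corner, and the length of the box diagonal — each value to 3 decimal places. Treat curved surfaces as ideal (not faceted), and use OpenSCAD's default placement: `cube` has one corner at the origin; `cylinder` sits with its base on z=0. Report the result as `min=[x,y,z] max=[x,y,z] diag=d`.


A = translate([11, -14.6, -0.9]) cylinder(h=15.5, r=9.9) → bbox [1.1,-24.5,-0.9] .. [20.9,-4.7,14.6]
B = cube([4.5, 9.7, 7.4]) → bbox [0,0,0] .. [4.5,9.7,7.4]
lo = A.lo+B.lo = [1.1+0, -24.5+0, -0.9+0] = [1.100,-24.500,-0.900]
hi = A.hi+B.hi = [20.9+4.5, -4.7+9.7, 14.6+7.4] = [25.400,5.000,22.000]
diag = √(24.3²+29.5²+22.9²) = √1985.15 = 44.555

min=[1.100,-24.500,-0.900] max=[25.400,5.000,22.000] diag=44.555


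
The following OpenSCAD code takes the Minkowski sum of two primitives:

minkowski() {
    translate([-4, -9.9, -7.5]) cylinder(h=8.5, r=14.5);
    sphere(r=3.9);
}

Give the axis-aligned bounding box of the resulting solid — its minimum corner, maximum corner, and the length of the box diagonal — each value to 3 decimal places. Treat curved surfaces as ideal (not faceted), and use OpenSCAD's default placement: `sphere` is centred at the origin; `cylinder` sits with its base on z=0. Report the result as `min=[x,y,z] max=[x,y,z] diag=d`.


A = translate([-4, -9.9, -7.5]) cylinder(h=8.5, r=14.5) → bbox [-18.5,-24.4,-7.5] .. [10.5,4.6,1]
B = sphere(r=3.9) → bbox [-3.9,-3.9,-3.9] .. [3.9,3.9,3.9]
lo = A.lo+B.lo = [-18.5-3.9, -24.4-3.9, -7.5-3.9] = [-22.400,-28.300,-11.400]
hi = A.hi+B.hi = [10.5+3.9, 4.6+3.9, 1+3.9] = [14.400,8.500,4.900]
diag = √(36.8²+36.8²+16.3²) = √2974.17 = 54.536

min=[-22.400,-28.300,-11.400] max=[14.400,8.500,4.900] diag=54.536


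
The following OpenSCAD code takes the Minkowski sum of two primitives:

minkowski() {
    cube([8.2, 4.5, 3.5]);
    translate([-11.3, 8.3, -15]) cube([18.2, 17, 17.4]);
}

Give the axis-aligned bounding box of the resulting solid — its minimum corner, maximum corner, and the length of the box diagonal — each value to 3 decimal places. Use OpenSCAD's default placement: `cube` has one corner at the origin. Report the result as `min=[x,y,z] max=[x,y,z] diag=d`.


A = translate([-11.3, 8.3, -15]) cube([18.2, 17, 17.4]) → bbox [-11.3,8.3,-15] .. [6.9,25.3,2.4]
B = cube([8.2, 4.5, 3.5]) → bbox [0,0,0] .. [8.2,4.5,3.5]
lo = A.lo+B.lo = [-11.3+0, 8.3+0, -15+0] = [-11.300,8.300,-15.000]
hi = A.hi+B.hi = [6.9+8.2, 25.3+4.5, 2.4+3.5] = [15.100,29.800,5.900]
diag = √(26.4²+21.5²+20.9²) = √1596.02 = 39.950

min=[-11.300,8.300,-15.000] max=[15.100,29.800,5.900] diag=39.950


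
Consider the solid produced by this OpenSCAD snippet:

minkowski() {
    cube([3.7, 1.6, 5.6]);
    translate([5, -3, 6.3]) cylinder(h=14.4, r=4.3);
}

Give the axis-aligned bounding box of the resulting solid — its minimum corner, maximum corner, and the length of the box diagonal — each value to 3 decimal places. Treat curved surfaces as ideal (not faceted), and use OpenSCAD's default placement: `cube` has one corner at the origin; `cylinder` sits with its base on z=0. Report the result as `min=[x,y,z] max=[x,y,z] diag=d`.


A = translate([5, -3, 6.3]) cylinder(h=14.4, r=4.3) → bbox [0.7,-7.3,6.3] .. [9.3,1.3,20.7]
B = cube([3.7, 1.6, 5.6]) → bbox [0,0,0] .. [3.7,1.6,5.6]
lo = A.lo+B.lo = [0.7+0, -7.3+0, 6.3+0] = [0.700,-7.300,6.300]
hi = A.hi+B.hi = [9.3+3.7, 1.3+1.6, 20.7+5.6] = [13.000,2.900,26.300]
diag = √(12.3²+10.2²+20²) = √655.33 = 25.599

min=[0.700,-7.300,6.300] max=[13.000,2.900,26.300] diag=25.599


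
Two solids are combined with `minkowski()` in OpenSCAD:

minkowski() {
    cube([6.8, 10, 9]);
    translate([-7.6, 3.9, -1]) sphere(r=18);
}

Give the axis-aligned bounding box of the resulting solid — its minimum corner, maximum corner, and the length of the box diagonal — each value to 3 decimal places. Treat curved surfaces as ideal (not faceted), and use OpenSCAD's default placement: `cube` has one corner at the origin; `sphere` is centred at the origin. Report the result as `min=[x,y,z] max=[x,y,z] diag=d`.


min=[-25.600,-14.100,-19.000] max=[17.200,31.900,26.000] diag=77.284

A = translate([-7.6, 3.9, -1]) sphere(r=18) → bbox [-25.6,-14.1,-19] .. [10.4,21.9,17]
B = cube([6.8, 10, 9]) → bbox [0,0,0] .. [6.8,10,9]
lo = A.lo+B.lo = [-25.6+0, -14.1+0, -19+0] = [-25.600,-14.100,-19.000]
hi = A.hi+B.hi = [10.4+6.8, 21.9+10, 17+9] = [17.200,31.900,26.000]
diag = √(42.8²+46²+45²) = √5972.84 = 77.284


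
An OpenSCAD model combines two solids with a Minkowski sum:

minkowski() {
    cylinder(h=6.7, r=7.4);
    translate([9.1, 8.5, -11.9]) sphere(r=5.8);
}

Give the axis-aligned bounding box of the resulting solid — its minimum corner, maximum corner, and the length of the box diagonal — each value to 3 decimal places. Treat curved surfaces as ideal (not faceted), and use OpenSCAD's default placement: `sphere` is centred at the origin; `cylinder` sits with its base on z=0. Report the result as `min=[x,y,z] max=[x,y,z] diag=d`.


A = translate([9.1, 8.5, -11.9]) sphere(r=5.8) → bbox [3.3,2.7,-17.7] .. [14.9,14.3,-6.1]
B = cylinder(h=6.7, r=7.4) → bbox [-7.4,-7.4,0] .. [7.4,7.4,6.7]
lo = A.lo+B.lo = [3.3-7.4, 2.7-7.4, -17.7+0] = [-4.100,-4.700,-17.700]
hi = A.hi+B.hi = [14.9+7.4, 14.3+7.4, -6.1+6.7] = [22.300,21.700,0.600]
diag = √(26.4²+26.4²+18.3²) = √1728.81 = 41.579

min=[-4.100,-4.700,-17.700] max=[22.300,21.700,0.600] diag=41.579


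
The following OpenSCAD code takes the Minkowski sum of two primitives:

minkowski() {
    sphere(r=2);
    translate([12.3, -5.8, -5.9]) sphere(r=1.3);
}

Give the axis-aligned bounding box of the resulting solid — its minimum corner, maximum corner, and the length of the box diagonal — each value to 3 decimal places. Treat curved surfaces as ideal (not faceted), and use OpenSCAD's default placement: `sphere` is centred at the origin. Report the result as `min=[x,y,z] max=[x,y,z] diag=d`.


min=[9.000,-9.100,-9.200] max=[15.600,-2.500,-2.600] diag=11.432

A = translate([12.3, -5.8, -5.9]) sphere(r=1.3) → bbox [11,-7.1,-7.2] .. [13.6,-4.5,-4.6]
B = sphere(r=2) → bbox [-2,-2,-2] .. [2,2,2]
lo = A.lo+B.lo = [11-2, -7.1-2, -7.2-2] = [9.000,-9.100,-9.200]
hi = A.hi+B.hi = [13.6+2, -4.5+2, -4.6+2] = [15.600,-2.500,-2.600]
diag = √(6.6²+6.6²+6.6²) = √130.68 = 11.432
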